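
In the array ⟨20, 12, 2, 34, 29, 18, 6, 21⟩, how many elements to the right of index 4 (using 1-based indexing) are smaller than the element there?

The element at index 4 is 34.
Elements after it: 29, 18, 6, 21
Those smaller than 34: 29, 18, 6, 21

4 such elements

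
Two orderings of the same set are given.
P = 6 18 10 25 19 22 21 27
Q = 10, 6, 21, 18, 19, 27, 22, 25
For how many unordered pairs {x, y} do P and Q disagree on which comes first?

Assign each item its position (1..8) in the first ordering, then rewrite the second ordering as that position sequence:
positions: 6→1, 18→2, 10→3, 25→4, 19→5, 22→6, 21→7, 27→8
second ordering as positions: [3, 1, 7, 2, 5, 8, 6, 4]
Discordant pairs = inversions in this position sequence.
3: 1, 2 → 2
1: 0
7: 2, 5, 6, 4 → 4
2: 0
5: 4 → 1
8: 6, 4 → 2
6: 4 → 1
4: 0
Total: 2 + 0 + 4 + 0 + 1 + 2 + 1 + 0 = 10

10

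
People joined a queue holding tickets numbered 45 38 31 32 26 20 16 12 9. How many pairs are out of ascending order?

There are 35 inversions.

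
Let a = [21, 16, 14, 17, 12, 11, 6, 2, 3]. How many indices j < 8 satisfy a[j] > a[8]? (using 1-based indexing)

The element at index 8 is 2.
Elements before it: 21, 16, 14, 17, 12, 11, 6
Those larger than 2: 21, 16, 14, 17, 12, 11, 6

7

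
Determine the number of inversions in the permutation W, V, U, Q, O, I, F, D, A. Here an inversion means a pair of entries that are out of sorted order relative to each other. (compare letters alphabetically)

36

Sweep left to right; for each value list the smaller values that follow it:
W: 8
V: 7
U: 6
Q: 5
O: 4
I: 3
F: 2
D: 1
A: 0
Sum: 8 + 7 + 6 + 5 + 4 + 3 + 2 + 1 + 0 = 36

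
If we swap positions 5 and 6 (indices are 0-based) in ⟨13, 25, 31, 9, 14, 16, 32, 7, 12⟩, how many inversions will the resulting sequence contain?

21

Positions 5 and 6 hold 16 and 32; after swapping, the array is [13, 25, 31, 9, 14, 32, 16, 7, 12].
Count, for each position, how many later elements it exceeds:
13: 3
25: 5
31: 5
9: 1
14: 2
32: 3
16: 2
7: 0
12: 0
Sum: 3 + 5 + 5 + 1 + 2 + 3 + 2 + 0 + 0 = 21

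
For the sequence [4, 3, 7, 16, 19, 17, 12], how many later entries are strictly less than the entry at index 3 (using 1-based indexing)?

0

The element at index 3 is 7.
Elements after it: 16, 19, 17, 12
None of them are smaller than 7.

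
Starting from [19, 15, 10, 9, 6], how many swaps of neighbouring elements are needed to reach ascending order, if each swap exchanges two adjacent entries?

Each adjacent swap fixes exactly one inversion, so the minimum swap count equals the number of inversions.
Count inversions — for each element, later elements that are smaller:
19: 15, 10, 9, 6 → 4
15: 10, 9, 6 → 3
10: 9, 6 → 2
9: 6 → 1
6: none → 0
Total inversions: 4 + 3 + 2 + 1 + 0 = 10

10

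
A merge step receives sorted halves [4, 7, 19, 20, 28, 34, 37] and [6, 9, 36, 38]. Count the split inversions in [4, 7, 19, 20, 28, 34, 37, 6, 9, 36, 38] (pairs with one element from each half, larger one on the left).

Take each right-half value and tally the left-half values above it:
r = 6: 7, 19, 20, 28, 34, 37 → 6
r = 9: 19, 20, 28, 34, 37 → 5
r = 36: 37 → 1
r = 38: none → 0
Cross-inversions: 6 + 5 + 1 + 0 = 12

12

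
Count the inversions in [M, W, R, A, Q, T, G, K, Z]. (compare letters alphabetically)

Element-by-element contributions:
M → A, G, K → 3
W → R, A, Q, T, G, K → 6
R → A, Q, G, K → 4
A → none → 0
Q → G, K → 2
T → G, K → 2
G → none → 0
K → none → 0
Z → none → 0
Sum: 3 + 6 + 4 + 0 + 2 + 2 + 0 + 0 + 0 = 17

17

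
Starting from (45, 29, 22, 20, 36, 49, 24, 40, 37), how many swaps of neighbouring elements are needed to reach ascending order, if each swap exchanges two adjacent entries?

16 adjacent swaps

Each adjacent swap fixes exactly one inversion, so the minimum swap count equals the number of inversions.
Count inversions — for each element, later elements that are smaller:
45: 29, 22, 20, 36, 24, 40, 37 → 7
29: 22, 20, 24 → 3
22: 20 → 1
20: none → 0
36: 24 → 1
49: 24, 40, 37 → 3
24: none → 0
40: 37 → 1
37: none → 0
Total inversions: 7 + 3 + 1 + 0 + 1 + 3 + 0 + 1 + 0 = 16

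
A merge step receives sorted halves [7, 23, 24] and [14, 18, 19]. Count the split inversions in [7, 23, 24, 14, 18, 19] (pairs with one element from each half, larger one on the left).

For each element r of the right run, count left-run elements greater than r:
r = 14: 23, 24 → 2
r = 18: 23, 24 → 2
r = 19: 23, 24 → 2
Cross-inversions: 2 + 2 + 2 = 6

There are 6 split inversions.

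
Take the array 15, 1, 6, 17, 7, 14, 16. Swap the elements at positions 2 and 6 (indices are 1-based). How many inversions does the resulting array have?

12

Positions 2 and 6 hold 1 and 14; after swapping, the array is [15, 14, 6, 17, 7, 1, 16].
For each element, count later entries that are smaller:
15: 4
14: 3
6: 1
17: 3
7: 1
1: 0
16: 0
Sum: 4 + 3 + 1 + 3 + 1 + 0 + 0 = 12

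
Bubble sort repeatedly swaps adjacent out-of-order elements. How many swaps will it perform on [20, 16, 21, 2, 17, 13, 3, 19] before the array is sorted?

Each adjacent swap fixes exactly one inversion, so the minimum swap count equals the number of inversions.
Count inversions — for each element, later elements that are smaller:
20: 16, 2, 17, 13, 3, 19 → 6
16: 2, 13, 3 → 3
21: 2, 17, 13, 3, 19 → 5
2: none → 0
17: 13, 3 → 2
13: 3 → 1
3: none → 0
19: none → 0
Total inversions: 6 + 3 + 5 + 0 + 2 + 1 + 0 + 0 = 17

Adjacent swaps: 17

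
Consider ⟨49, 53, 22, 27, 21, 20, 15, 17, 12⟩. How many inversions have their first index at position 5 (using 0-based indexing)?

3

The element at index 5 is 20.
Elements after it: 15, 17, 12
Those smaller than 20: 15, 17, 12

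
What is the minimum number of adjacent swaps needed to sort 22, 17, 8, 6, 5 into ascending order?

The minimum number of adjacent swaps to sort an array equals its inversion count, since every such swap removes exactly one inversion.
Count inversions — for each element, later elements that are smaller:
22: 17, 8, 6, 5 → 4
17: 8, 6, 5 → 3
8: 6, 5 → 2
6: 5 → 1
5: none → 0
Total inversions: 4 + 3 + 2 + 1 + 0 = 10

10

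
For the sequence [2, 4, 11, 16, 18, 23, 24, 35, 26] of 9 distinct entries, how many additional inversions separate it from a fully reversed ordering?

35

Maximum inversions for 9 distinct elements is C(9, 2) = 9·8/2 = 36.
Current inversions — for each element, count later smaller elements:
2: 0
4: 0
11: 0
16: 0
18: 0
23: 0
24: 0
35: 1
26: 0
Current total: 0 + 0 + 0 + 0 + 0 + 0 + 0 + 1 + 0 = 1
Shortfall: 36 − 1 = 35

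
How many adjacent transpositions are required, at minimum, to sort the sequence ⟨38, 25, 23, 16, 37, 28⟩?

9 swaps

Each adjacent swap fixes exactly one inversion, so the minimum swap count equals the number of inversions.
Count inversions — for each element, later elements that are smaller:
38: 25, 23, 16, 37, 28 → 5
25: 23, 16 → 2
23: 16 → 1
16: none → 0
37: 28 → 1
28: none → 0
Total inversions: 5 + 2 + 1 + 0 + 1 + 0 = 9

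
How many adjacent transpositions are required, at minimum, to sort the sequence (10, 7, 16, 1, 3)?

The minimum number of adjacent swaps to sort an array equals its inversion count, since every such swap removes exactly one inversion.
Count inversions — for each element, later elements that are smaller:
10: 7, 1, 3 → 3
7: 1, 3 → 2
16: 1, 3 → 2
1: none → 0
3: none → 0
Total inversions: 3 + 2 + 2 + 0 + 0 = 7

7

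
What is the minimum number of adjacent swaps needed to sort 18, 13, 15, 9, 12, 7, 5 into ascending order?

The minimum number of adjacent swaps to sort an array equals its inversion count, since every such swap removes exactly one inversion.
Count inversions — for each element, later elements that are smaller:
18: 13, 15, 9, 12, 7, 5 → 6
13: 9, 12, 7, 5 → 4
15: 9, 12, 7, 5 → 4
9: 7, 5 → 2
12: 7, 5 → 2
7: 5 → 1
5: none → 0
Total inversions: 6 + 4 + 4 + 2 + 2 + 1 + 0 = 19

19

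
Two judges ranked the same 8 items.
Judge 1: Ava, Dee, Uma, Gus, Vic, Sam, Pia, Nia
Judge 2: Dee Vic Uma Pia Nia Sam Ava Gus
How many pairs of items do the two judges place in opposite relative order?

Assign each item its position (1..8) in the first ordering, then rewrite the second ordering as that position sequence:
positions: Ava→1, Dee→2, Uma→3, Gus→4, Vic→5, Sam→6, Pia→7, Nia→8
second ordering as positions: [2, 5, 3, 7, 8, 6, 1, 4]
Discordant pairs = inversions in this position sequence.
2: 1 → 1
5: 3, 1, 4 → 3
3: 1 → 1
7: 6, 1, 4 → 3
8: 6, 1, 4 → 3
6: 1, 4 → 2
1: 0
4: 0
Total: 1 + 3 + 1 + 3 + 3 + 2 + 0 + 0 = 13

13 discordant pairs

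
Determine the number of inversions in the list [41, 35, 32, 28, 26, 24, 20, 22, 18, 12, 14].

There are 53 out-of-order pairs.

Count, for each position, how many later elements it exceeds:
41: 10
35: 9
32: 8
28: 7
26: 6
24: 5
20: 3
22: 3
18: 2
12: 0
14: 0
Sum: 10 + 9 + 8 + 7 + 6 + 5 + 3 + 3 + 2 + 0 + 0 = 53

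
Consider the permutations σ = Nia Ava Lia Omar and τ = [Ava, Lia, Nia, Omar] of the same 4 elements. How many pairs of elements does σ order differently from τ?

2 discordant pairs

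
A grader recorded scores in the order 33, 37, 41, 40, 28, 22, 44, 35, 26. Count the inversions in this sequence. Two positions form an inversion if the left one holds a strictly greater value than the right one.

21 inversions

Count, for each position, how many later elements it exceeds:
33 → 28, 22, 26 → 3
37 → 28, 22, 35, 26 → 4
41 → 40, 28, 22, 35, 26 → 5
40 → 28, 22, 35, 26 → 4
28 → 22, 26 → 2
22 → none → 0
44 → 35, 26 → 2
35 → 26 → 1
26 → none → 0
Sum: 3 + 4 + 5 + 4 + 2 + 0 + 2 + 1 + 0 = 21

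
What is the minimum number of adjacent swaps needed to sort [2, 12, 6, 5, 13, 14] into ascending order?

Each adjacent swap fixes exactly one inversion, so the minimum swap count equals the number of inversions.
Count inversions — for each element, later elements that are smaller:
2: none → 0
12: 6, 5 → 2
6: 5 → 1
5: none → 0
13: none → 0
14: none → 0
Total inversions: 0 + 2 + 1 + 0 + 0 + 0 = 3

3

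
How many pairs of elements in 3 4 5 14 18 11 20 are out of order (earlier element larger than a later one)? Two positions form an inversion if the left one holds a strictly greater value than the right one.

Out-of-order index pairs (0-indexed):
(3,5): 14 > 11
(4,5): 18 > 11
That's 2 pairs.

There are 2 out-of-order pairs.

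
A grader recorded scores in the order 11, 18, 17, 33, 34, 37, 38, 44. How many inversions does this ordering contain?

Element-by-element contributions:
11 → none → 0
18 → 17 → 1
17 → none → 0
33 → none → 0
34 → none → 0
37 → none → 0
38 → none → 0
44 → none → 0
Sum: 0 + 1 + 0 + 0 + 0 + 0 + 0 + 0 = 1

1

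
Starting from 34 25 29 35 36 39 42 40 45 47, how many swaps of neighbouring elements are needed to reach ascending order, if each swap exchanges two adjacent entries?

3 adjacent swaps

The minimum number of adjacent swaps to sort an array equals its inversion count, since every such swap removes exactly one inversion.
Count inversions — for each element, later elements that are smaller:
34: 25, 29 → 2
25: none → 0
29: none → 0
35: none → 0
36: none → 0
39: none → 0
42: 40 → 1
40: none → 0
45: none → 0
47: none → 0
Total inversions: 2 + 0 + 0 + 0 + 0 + 0 + 1 + 0 + 0 + 0 = 3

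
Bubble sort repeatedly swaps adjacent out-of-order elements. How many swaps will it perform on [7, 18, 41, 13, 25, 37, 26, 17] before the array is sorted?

11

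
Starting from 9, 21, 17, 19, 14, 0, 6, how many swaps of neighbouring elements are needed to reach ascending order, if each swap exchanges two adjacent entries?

Minimum adjacent swaps = number of inversions (each swap of adjacent out-of-order elements removes one inversion and no swap can remove more).
Count inversions — for each element, later elements that are smaller:
9: 0, 6 → 2
21: 17, 19, 14, 0, 6 → 5
17: 14, 0, 6 → 3
19: 14, 0, 6 → 3
14: 0, 6 → 2
0: none → 0
6: none → 0
Total inversions: 2 + 5 + 3 + 3 + 2 + 0 + 0 = 15

Adjacent swaps: 15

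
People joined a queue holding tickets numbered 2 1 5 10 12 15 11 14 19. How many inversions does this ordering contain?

Sweep left to right; for each value list the smaller values that follow it:
2 → 1 → 1
1 → none → 0
5 → none → 0
10 → none → 0
12 → 11 → 1
15 → 11, 14 → 2
11 → none → 0
14 → none → 0
19 → none → 0
Sum: 1 + 0 + 0 + 0 + 1 + 2 + 0 + 0 + 0 = 4

4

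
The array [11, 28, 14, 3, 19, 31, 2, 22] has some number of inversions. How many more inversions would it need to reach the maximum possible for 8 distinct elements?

Maximum inversions for 8 distinct elements is C(8, 2) = 8·7/2 = 28.
Current inversions — for each element, count later smaller elements:
11: 2
28: 5
14: 2
3: 1
19: 1
31: 2
2: 0
22: 0
Current total: 2 + 5 + 2 + 1 + 1 + 2 + 0 + 0 = 13
Shortfall: 28 − 13 = 15

15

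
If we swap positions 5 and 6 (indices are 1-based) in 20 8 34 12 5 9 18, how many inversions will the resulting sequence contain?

Positions 5 and 6 hold 5 and 9; after swapping, the array is [20, 8, 34, 12, 9, 5, 18].
Count, for each position, how many later elements it exceeds:
20 → 8, 12, 9, 5, 18 → 5
8 → 5 → 1
34 → 12, 9, 5, 18 → 4
12 → 9, 5 → 2
9 → 5 → 1
5 → none → 0
18 → none → 0
Sum: 5 + 1 + 4 + 2 + 1 + 0 + 0 = 13

13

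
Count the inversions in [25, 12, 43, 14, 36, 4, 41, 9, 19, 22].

Count, for each position, how many later elements it exceeds:
25: 6
12: 2
43: 7
14: 2
36: 4
4: 0
41: 3
9: 0
19: 0
22: 0
Sum: 6 + 2 + 7 + 2 + 4 + 0 + 3 + 0 + 0 + 0 = 24

Out-of-order pairs: 24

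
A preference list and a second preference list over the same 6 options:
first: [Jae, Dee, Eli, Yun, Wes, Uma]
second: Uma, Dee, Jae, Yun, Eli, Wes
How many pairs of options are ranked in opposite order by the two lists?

7

Assign each item its position (1..6) in the first ordering, then rewrite the second ordering as that position sequence:
positions: Jae→1, Dee→2, Eli→3, Yun→4, Wes→5, Uma→6
second ordering as positions: [6, 2, 1, 4, 3, 5]
Discordant pairs = inversions in this position sequence.
6: 2, 1, 4, 3, 5 → 5
2: 1 → 1
1: 0
4: 3 → 1
3: 0
5: 0
Total: 5 + 1 + 0 + 1 + 0 + 0 = 7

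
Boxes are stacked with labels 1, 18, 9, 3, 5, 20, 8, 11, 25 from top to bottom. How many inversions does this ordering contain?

Sweep left to right; for each value list the smaller values that follow it:
1 → none → 0
18 → 9, 3, 5, 8, 11 → 5
9 → 3, 5, 8 → 3
3 → none → 0
5 → none → 0
20 → 8, 11 → 2
8 → none → 0
11 → none → 0
25 → none → 0
Sum: 0 + 5 + 3 + 0 + 0 + 2 + 0 + 0 + 0 = 10

10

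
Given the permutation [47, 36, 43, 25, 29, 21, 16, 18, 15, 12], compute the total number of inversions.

42 out-of-order pairs

For each element, count later entries that are smaller:
47: 9
36: 7
43: 7
25: 5
29: 5
21: 4
16: 2
18: 2
15: 1
12: 0
Sum: 9 + 7 + 7 + 5 + 5 + 4 + 2 + 2 + 1 + 0 = 42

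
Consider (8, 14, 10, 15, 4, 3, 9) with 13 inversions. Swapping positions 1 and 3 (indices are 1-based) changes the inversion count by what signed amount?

Positions 1 and 3 hold 8 and 10; after swapping, the array is [10, 14, 8, 15, 4, 3, 9].
Count, for each position, how many later elements it exceeds:
10: 4
14: 4
8: 2
15: 3
4: 1
3: 0
9: 0
Sum: 4 + 4 + 2 + 3 + 1 + 0 + 0 = 14
Change: 14 − 13 = +1

+1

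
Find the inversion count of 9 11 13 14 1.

For each element, count later entries that are smaller:
9 → 1 → 1
11 → 1 → 1
13 → 1 → 1
14 → 1 → 1
1 → none → 0
Sum: 1 + 1 + 1 + 1 + 0 = 4

4 inversions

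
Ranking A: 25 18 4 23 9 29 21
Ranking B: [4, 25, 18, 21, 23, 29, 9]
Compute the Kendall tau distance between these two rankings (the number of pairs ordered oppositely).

6 discordant pairs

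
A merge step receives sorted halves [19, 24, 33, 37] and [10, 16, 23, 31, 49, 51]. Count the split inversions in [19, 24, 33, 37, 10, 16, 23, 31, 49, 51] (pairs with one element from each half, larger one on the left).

13 split inversions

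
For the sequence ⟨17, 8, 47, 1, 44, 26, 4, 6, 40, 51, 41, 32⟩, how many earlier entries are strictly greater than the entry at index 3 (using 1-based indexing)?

The element at index 3 is 47.
Elements before it: 17, 8
None of them are larger than 47.

0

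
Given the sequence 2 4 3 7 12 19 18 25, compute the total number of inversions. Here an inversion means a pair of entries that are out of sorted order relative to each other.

Inversions: 2

Element-by-element contributions:
2: 0
4: 1
3: 0
7: 0
12: 0
19: 1
18: 0
25: 0
Sum: 0 + 1 + 0 + 0 + 0 + 1 + 0 + 0 = 2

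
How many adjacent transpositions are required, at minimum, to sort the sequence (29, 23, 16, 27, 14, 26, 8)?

Minimum adjacent swaps = number of inversions (each swap of adjacent out-of-order elements removes one inversion and no swap can remove more).
Count inversions — for each element, later elements that are smaller:
29: 23, 16, 27, 14, 26, 8 → 6
23: 16, 14, 8 → 3
16: 14, 8 → 2
27: 14, 26, 8 → 3
14: 8 → 1
26: 8 → 1
8: none → 0
Total inversions: 6 + 3 + 2 + 3 + 1 + 1 + 0 = 16

16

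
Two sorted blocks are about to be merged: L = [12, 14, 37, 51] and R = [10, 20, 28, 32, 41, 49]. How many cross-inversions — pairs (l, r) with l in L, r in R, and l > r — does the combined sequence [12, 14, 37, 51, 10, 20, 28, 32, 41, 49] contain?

12

Take each right-half value and tally the left-half values above it:
r = 10: 12, 14, 37, 51 → 4
r = 20: 37, 51 → 2
r = 28: 37, 51 → 2
r = 32: 37, 51 → 2
r = 41: 51 → 1
r = 49: 51 → 1
Cross-inversions: 4 + 2 + 2 + 2 + 1 + 1 = 12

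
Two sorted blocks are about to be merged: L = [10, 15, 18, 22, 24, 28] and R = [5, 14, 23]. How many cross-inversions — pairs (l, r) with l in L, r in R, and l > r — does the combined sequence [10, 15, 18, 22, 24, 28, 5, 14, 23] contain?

13

For each element r of the right run, count left-run elements greater than r:
r = 5: 10, 15, 18, 22, 24, 28 → 6
r = 14: 15, 18, 22, 24, 28 → 5
r = 23: 24, 28 → 2
Cross-inversions: 6 + 5 + 2 = 13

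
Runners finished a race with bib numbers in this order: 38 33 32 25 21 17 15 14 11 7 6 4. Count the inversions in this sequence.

Sweep left to right; for each value list the smaller values that follow it:
38: 11
33: 10
32: 9
25: 8
21: 7
17: 6
15: 5
14: 4
11: 3
7: 2
6: 1
4: 0
Sum: 11 + 10 + 9 + 8 + 7 + 6 + 5 + 4 + 3 + 2 + 1 + 0 = 66

66 inversions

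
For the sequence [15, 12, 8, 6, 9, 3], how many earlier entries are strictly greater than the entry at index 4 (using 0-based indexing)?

2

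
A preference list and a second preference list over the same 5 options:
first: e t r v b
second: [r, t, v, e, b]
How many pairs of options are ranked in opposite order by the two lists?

There are 4 pairs.

Assign each item its position (1..5) in the first ordering, then rewrite the second ordering as that position sequence:
positions: e→1, t→2, r→3, v→4, b→5
second ordering as positions: [3, 2, 4, 1, 5]
Discordant pairs = inversions in this position sequence.
3: 2, 1 → 2
2: 1 → 1
4: 1 → 1
1: 0
5: 0
Total: 2 + 1 + 1 + 0 + 0 = 4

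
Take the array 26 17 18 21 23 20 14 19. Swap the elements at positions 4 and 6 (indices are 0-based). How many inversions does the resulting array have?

Positions 4 and 6 hold 23 and 14; after swapping, the array is [26, 17, 18, 21, 14, 20, 23, 19].
Element-by-element contributions:
26 → 17, 18, 21, 14, 20, 23, 19 → 7
17 → 14 → 1
18 → 14 → 1
21 → 14, 20, 19 → 3
14 → none → 0
20 → 19 → 1
23 → 19 → 1
19 → none → 0
Sum: 7 + 1 + 1 + 3 + 0 + 1 + 1 + 0 = 14

14 inversions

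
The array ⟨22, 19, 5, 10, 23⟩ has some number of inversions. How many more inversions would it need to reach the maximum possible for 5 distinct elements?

Maximum inversions for 5 distinct elements is C(5, 2) = 5·4/2 = 10.
Current inversions — for each element, count later smaller elements:
22: 3
19: 2
5: 0
10: 0
23: 0
Current total: 3 + 2 + 0 + 0 + 0 = 5
Shortfall: 10 − 5 = 5

5 inversions short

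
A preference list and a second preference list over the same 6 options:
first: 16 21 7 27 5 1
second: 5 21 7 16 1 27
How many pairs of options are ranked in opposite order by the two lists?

7

Assign each item its position (1..6) in the first ordering, then rewrite the second ordering as that position sequence:
positions: 16→1, 21→2, 7→3, 27→4, 5→5, 1→6
second ordering as positions: [5, 2, 3, 1, 6, 4]
Discordant pairs = inversions in this position sequence.
5: 2, 3, 1, 4 → 4
2: 1 → 1
3: 1 → 1
1: 0
6: 4 → 1
4: 0
Total: 4 + 1 + 1 + 0 + 1 + 0 = 7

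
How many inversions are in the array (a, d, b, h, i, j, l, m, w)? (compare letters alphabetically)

1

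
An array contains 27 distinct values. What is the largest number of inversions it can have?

The maximum occurs when the array is in strictly decreasing order: every one of the C(27, 2) pairs is inverted.
C(27, 2) = 27·26/2 = 351

351 inversions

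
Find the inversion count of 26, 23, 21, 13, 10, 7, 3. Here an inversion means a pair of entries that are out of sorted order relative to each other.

Count, for each position, how many later elements it exceeds:
26: 6
23: 5
21: 4
13: 3
10: 2
7: 1
3: 0
Sum: 6 + 5 + 4 + 3 + 2 + 1 + 0 = 21

21 inversions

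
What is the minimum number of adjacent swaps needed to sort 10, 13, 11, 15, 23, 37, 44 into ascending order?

The minimum number of adjacent swaps to sort an array equals its inversion count, since every such swap removes exactly one inversion.
Count inversions — for each element, later elements that are smaller:
10: none → 0
13: 11 → 1
11: none → 0
15: none → 0
23: none → 0
37: none → 0
44: none → 0
Total inversions: 0 + 1 + 0 + 0 + 0 + 0 + 0 = 1

There is 1 swap.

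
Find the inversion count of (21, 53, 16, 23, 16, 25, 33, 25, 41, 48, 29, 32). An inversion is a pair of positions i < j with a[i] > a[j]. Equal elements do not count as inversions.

20 inversions

Sweep left to right; for each value list the smaller values that follow it:
21 → 16, 16 → 2
53 → 16, 23, 16, 25, 33, 25, 41, 48, 29, 32 → 10
16 → none → 0
23 → 16 → 1
16 → none → 0
25 → none → 0
33 → 25, 29, 32 → 3
25 → none → 0
41 → 29, 32 → 2
48 → 29, 32 → 2
29 → none → 0
32 → none → 0
Sum: 2 + 10 + 0 + 1 + 0 + 0 + 3 + 0 + 2 + 2 + 0 + 0 = 20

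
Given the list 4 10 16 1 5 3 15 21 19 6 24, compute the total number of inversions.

Count, for each position, how many later elements it exceeds:
4: 2
10: 4
16: 5
1: 0
5: 1
3: 0
15: 1
21: 2
19: 1
6: 0
24: 0
Sum: 2 + 4 + 5 + 0 + 1 + 0 + 1 + 2 + 1 + 0 + 0 = 16

16 out-of-order pairs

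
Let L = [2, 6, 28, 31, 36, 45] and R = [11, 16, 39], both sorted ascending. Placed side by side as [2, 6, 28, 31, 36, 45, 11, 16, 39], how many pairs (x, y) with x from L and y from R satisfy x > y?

For each element r of the right run, count left-run elements greater than r:
r = 11: 28, 31, 36, 45 → 4
r = 16: 28, 31, 36, 45 → 4
r = 39: 45 → 1
Cross-inversions: 4 + 4 + 1 = 9

9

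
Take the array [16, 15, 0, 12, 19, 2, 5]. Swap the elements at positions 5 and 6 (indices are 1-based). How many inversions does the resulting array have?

There are 12 inversions.

Positions 5 and 6 hold 19 and 2; after swapping, the array is [16, 15, 0, 12, 2, 19, 5].
Element-by-element contributions:
16: 5
15: 4
0: 0
12: 2
2: 0
19: 1
5: 0
Sum: 5 + 4 + 0 + 2 + 0 + 1 + 0 = 12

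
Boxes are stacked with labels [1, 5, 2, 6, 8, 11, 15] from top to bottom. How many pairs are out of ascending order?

Element-by-element contributions:
1: 0
5: 1
2: 0
6: 0
8: 0
11: 0
15: 0
Sum: 0 + 1 + 0 + 0 + 0 + 0 + 0 = 1

1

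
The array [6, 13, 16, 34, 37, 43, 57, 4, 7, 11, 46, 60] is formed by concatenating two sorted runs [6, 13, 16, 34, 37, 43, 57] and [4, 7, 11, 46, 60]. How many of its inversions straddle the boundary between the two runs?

For each element r of the right run, count left-run elements greater than r:
r = 4: 6, 13, 16, 34, 37, 43, 57 → 7
r = 7: 13, 16, 34, 37, 43, 57 → 6
r = 11: 13, 16, 34, 37, 43, 57 → 6
r = 46: 57 → 1
r = 60: none → 0
Cross-inversions: 7 + 6 + 6 + 1 + 0 = 20

There are 20 split inversions.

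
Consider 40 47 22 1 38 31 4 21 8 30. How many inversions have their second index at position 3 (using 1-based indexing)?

The element at index 3 is 22.
Elements before it: 40, 47
Those larger than 22: 40, 47

2 such elements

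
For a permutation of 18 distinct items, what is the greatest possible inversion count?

A reversed (strictly descending) arrangement makes every pair an inversion, giving C(18, 2) inversions.
C(18, 2) = 18·17/2 = 153

Inversions: 153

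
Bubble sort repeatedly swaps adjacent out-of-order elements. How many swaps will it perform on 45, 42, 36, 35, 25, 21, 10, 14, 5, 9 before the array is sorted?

Each adjacent swap fixes exactly one inversion, so the minimum swap count equals the number of inversions.
Count inversions — for each element, later elements that are smaller:
45: 42, 36, 35, 25, 21, 10, 14, 5, 9 → 9
42: 36, 35, 25, 21, 10, 14, 5, 9 → 8
36: 35, 25, 21, 10, 14, 5, 9 → 7
35: 25, 21, 10, 14, 5, 9 → 6
25: 21, 10, 14, 5, 9 → 5
21: 10, 14, 5, 9 → 4
10: 5, 9 → 2
14: 5, 9 → 2
5: none → 0
9: none → 0
Total inversions: 9 + 8 + 7 + 6 + 5 + 4 + 2 + 2 + 0 + 0 = 43

43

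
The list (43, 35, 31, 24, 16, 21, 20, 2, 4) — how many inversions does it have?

33

Count, for each position, how many later elements it exceeds:
43 → 35, 31, 24, 16, 21, 20, 2, 4 → 8
35 → 31, 24, 16, 21, 20, 2, 4 → 7
31 → 24, 16, 21, 20, 2, 4 → 6
24 → 16, 21, 20, 2, 4 → 5
16 → 2, 4 → 2
21 → 20, 2, 4 → 3
20 → 2, 4 → 2
2 → none → 0
4 → none → 0
Sum: 8 + 7 + 6 + 5 + 2 + 3 + 2 + 0 + 0 = 33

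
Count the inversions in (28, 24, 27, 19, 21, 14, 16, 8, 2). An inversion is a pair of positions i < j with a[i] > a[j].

33

Sweep left to right; for each value list the smaller values that follow it:
28: 8
24: 6
27: 6
19: 4
21: 4
14: 2
16: 2
8: 1
2: 0
Sum: 8 + 6 + 6 + 4 + 4 + 2 + 2 + 1 + 0 = 33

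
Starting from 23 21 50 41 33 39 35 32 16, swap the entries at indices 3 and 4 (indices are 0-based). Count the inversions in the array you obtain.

Positions 3 and 4 hold 41 and 33; after swapping, the array is [23, 21, 50, 33, 41, 39, 35, 32, 16].
Element-by-element contributions:
23: 2
21: 1
50: 6
33: 2
41: 4
39: 3
35: 2
32: 1
16: 0
Sum: 2 + 1 + 6 + 2 + 4 + 3 + 2 + 1 + 0 = 21

21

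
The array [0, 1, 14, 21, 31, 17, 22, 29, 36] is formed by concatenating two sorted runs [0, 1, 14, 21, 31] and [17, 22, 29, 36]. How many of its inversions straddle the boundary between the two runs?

Take each right-half value and tally the left-half values above it:
r = 17: 21, 31 → 2
r = 22: 31 → 1
r = 29: 31 → 1
r = 36: none → 0
Cross-inversions: 2 + 1 + 1 + 0 = 4

4 cross-inversions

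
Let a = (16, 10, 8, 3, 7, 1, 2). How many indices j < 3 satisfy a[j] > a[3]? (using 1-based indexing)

2

The element at index 3 is 8.
Elements before it: 16, 10
Those larger than 8: 16, 10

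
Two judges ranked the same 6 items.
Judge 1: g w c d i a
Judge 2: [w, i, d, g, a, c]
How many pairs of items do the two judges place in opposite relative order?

There are 7 discordant pairs.

Assign each item its position (1..6) in the first ordering, then rewrite the second ordering as that position sequence:
positions: g→1, w→2, c→3, d→4, i→5, a→6
second ordering as positions: [2, 5, 4, 1, 6, 3]
Discordant pairs = inversions in this position sequence.
2: 1 → 1
5: 4, 1, 3 → 3
4: 1, 3 → 2
1: 0
6: 3 → 1
3: 0
Total: 1 + 3 + 2 + 0 + 1 + 0 = 7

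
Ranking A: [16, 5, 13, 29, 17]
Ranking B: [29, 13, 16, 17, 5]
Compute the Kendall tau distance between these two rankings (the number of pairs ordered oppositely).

6 discordant pairs

Assign each item its position (1..5) in the first ordering, then rewrite the second ordering as that position sequence:
positions: 16→1, 5→2, 13→3, 29→4, 17→5
second ordering as positions: [4, 3, 1, 5, 2]
Discordant pairs = inversions in this position sequence.
4: 3, 1, 2 → 3
3: 1, 2 → 2
1: 0
5: 2 → 1
2: 0
Total: 3 + 2 + 0 + 1 + 0 = 6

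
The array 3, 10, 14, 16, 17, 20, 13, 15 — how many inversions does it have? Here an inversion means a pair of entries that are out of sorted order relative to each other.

Element-by-element contributions:
3: 0
10: 0
14: 1
16: 2
17: 2
20: 2
13: 0
15: 0
Sum: 0 + 0 + 1 + 2 + 2 + 2 + 0 + 0 = 7

7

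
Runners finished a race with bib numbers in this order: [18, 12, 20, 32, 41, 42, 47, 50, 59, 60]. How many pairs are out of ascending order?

Sweep left to right; for each value list the smaller values that follow it:
18 → 12 → 1
12 → none → 0
20 → none → 0
32 → none → 0
41 → none → 0
42 → none → 0
47 → none → 0
50 → none → 0
59 → none → 0
60 → none → 0
Sum: 1 + 0 + 0 + 0 + 0 + 0 + 0 + 0 + 0 + 0 = 1

Out-of-order pairs: 1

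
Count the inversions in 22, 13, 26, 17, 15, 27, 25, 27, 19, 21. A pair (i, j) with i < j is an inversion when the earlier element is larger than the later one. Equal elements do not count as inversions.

18

Element-by-element contributions:
22 → 13, 17, 15, 19, 21 → 5
13 → none → 0
26 → 17, 15, 25, 19, 21 → 5
17 → 15 → 1
15 → none → 0
27 → 25, 19, 21 → 3
25 → 19, 21 → 2
27 → 19, 21 → 2
19 → none → 0
21 → none → 0
Sum: 5 + 0 + 5 + 1 + 0 + 3 + 2 + 2 + 0 + 0 = 18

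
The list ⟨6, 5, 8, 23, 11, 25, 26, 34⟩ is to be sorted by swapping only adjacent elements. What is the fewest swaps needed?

Each adjacent swap fixes exactly one inversion, so the minimum swap count equals the number of inversions.
Count inversions — for each element, later elements that are smaller:
6: 5 → 1
5: none → 0
8: none → 0
23: 11 → 1
11: none → 0
25: none → 0
26: none → 0
34: none → 0
Total inversions: 1 + 0 + 0 + 1 + 0 + 0 + 0 + 0 = 2

2 swaps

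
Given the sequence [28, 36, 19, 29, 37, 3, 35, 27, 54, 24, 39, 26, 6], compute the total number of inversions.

42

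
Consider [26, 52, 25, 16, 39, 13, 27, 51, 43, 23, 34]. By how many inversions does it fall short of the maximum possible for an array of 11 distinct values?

Maximum inversions for 11 distinct elements is C(11, 2) = 11·10/2 = 55.
Current inversions — for each element, count later smaller elements:
26: 4
52: 9
25: 3
16: 1
39: 4
13: 0
27: 1
51: 3
43: 2
23: 0
34: 0
Current total: 4 + 9 + 3 + 1 + 4 + 0 + 1 + 3 + 2 + 0 + 0 = 27
Shortfall: 55 − 27 = 28

28 inversions short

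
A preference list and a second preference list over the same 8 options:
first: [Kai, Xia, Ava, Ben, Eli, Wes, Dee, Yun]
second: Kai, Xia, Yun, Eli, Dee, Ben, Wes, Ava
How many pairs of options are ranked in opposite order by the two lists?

12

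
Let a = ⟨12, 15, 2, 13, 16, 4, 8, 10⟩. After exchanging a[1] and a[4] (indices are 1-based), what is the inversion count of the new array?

Positions 1 and 4 hold 12 and 13; after swapping, the array is [13, 15, 2, 12, 16, 4, 8, 10].
Count, for each position, how many later elements it exceeds:
13: 5
15: 5
2: 0
12: 3
16: 3
4: 0
8: 0
10: 0
Sum: 5 + 5 + 0 + 3 + 3 + 0 + 0 + 0 = 16

There are 16 inversions.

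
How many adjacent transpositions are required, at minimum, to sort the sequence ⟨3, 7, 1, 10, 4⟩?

4

The minimum number of adjacent swaps to sort an array equals its inversion count, since every such swap removes exactly one inversion.
Count inversions — for each element, later elements that are smaller:
3: 1 → 1
7: 1, 4 → 2
1: none → 0
10: 4 → 1
4: none → 0
Total inversions: 1 + 2 + 0 + 1 + 0 = 4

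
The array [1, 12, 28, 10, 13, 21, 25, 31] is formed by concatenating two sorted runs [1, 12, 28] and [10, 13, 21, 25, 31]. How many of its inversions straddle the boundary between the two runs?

5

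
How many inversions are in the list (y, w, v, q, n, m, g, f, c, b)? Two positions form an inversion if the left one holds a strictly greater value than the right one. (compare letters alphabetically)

Element-by-element contributions:
y: 9
w: 8
v: 7
q: 6
n: 5
m: 4
g: 3
f: 2
c: 1
b: 0
Sum: 9 + 8 + 7 + 6 + 5 + 4 + 3 + 2 + 1 + 0 = 45

45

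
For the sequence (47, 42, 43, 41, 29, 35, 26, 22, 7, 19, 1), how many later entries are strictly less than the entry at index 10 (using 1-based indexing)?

The element at index 10 is 19.
Elements after it: 1
Those smaller than 19: 1

1 such element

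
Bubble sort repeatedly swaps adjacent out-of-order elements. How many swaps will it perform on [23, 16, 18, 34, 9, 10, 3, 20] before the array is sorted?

18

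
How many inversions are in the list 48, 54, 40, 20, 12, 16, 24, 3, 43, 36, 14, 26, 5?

For each element, count later entries that are smaller:
48 → 40, 20, 12, 16, 24, 3, 43, 36, 14, 26, 5 → 11
54 → 40, 20, 12, 16, 24, 3, 43, 36, 14, 26, 5 → 11
40 → 20, 12, 16, 24, 3, 36, 14, 26, 5 → 9
20 → 12, 16, 3, 14, 5 → 5
12 → 3, 5 → 2
16 → 3, 14, 5 → 3
24 → 3, 14, 5 → 3
3 → none → 0
43 → 36, 14, 26, 5 → 4
36 → 14, 26, 5 → 3
14 → 5 → 1
26 → 5 → 1
5 → none → 0
Sum: 11 + 11 + 9 + 5 + 2 + 3 + 3 + 0 + 4 + 3 + 1 + 1 + 0 = 53

53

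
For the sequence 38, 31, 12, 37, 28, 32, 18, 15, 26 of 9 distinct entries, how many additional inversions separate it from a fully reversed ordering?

11

Maximum inversions for 9 distinct elements is C(9, 2) = 9·8/2 = 36.
Current inversions — for each element, count later smaller elements:
38: 8
31: 5
12: 0
37: 5
28: 3
32: 3
18: 1
15: 0
26: 0
Current total: 8 + 5 + 0 + 5 + 3 + 3 + 1 + 0 + 0 = 25
Shortfall: 36 − 25 = 11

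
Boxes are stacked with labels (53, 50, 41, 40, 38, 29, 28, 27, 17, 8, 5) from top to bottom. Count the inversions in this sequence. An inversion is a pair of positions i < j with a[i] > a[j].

Inversions: 55

Count, for each position, how many later elements it exceeds:
53: 10
50: 9
41: 8
40: 7
38: 6
29: 5
28: 4
27: 3
17: 2
8: 1
5: 0
Sum: 10 + 9 + 8 + 7 + 6 + 5 + 4 + 3 + 2 + 1 + 0 = 55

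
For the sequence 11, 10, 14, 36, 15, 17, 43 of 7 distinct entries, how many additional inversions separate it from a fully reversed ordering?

18 inversions short

Maximum inversions for 7 distinct elements is C(7, 2) = 7·6/2 = 21.
Current inversions — for each element, count later smaller elements:
11: 1
10: 0
14: 0
36: 2
15: 0
17: 0
43: 0
Current total: 1 + 0 + 0 + 2 + 0 + 0 + 0 = 3
Shortfall: 21 − 3 = 18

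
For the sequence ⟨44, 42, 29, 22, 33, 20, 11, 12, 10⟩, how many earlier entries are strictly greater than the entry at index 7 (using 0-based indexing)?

6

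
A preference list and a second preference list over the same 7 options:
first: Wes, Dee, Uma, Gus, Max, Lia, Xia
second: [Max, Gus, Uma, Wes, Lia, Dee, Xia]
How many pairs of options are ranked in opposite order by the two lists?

10 pairs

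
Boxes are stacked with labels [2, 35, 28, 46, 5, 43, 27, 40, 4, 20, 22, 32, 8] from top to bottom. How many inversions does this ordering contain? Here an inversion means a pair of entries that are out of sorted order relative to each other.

Count, for each position, how many later elements it exceeds:
2: 0
35: 8
28: 6
46: 9
5: 1
43: 7
27: 4
40: 5
4: 0
20: 1
22: 1
32: 1
8: 0
Sum: 0 + 8 + 6 + 9 + 1 + 7 + 4 + 5 + 0 + 1 + 1 + 1 + 0 = 43

Inversions: 43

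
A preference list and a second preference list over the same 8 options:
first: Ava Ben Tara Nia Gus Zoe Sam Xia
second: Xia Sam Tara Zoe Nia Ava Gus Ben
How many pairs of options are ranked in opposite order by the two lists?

22

Assign each item its position (1..8) in the first ordering, then rewrite the second ordering as that position sequence:
positions: Ava→1, Ben→2, Tara→3, Nia→4, Gus→5, Zoe→6, Sam→7, Xia→8
second ordering as positions: [8, 7, 3, 6, 4, 1, 5, 2]
Discordant pairs = inversions in this position sequence.
8: 7, 3, 6, 4, 1, 5, 2 → 7
7: 3, 6, 4, 1, 5, 2 → 6
3: 1, 2 → 2
6: 4, 1, 5, 2 → 4
4: 1, 2 → 2
1: 0
5: 2 → 1
2: 0
Total: 7 + 6 + 2 + 4 + 2 + 0 + 1 + 0 = 22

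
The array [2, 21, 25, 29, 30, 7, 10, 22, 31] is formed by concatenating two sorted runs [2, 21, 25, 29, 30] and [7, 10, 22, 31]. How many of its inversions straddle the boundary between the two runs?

11

Count, for every r in R, how many entries of L exceed r:
r = 7: 21, 25, 29, 30 → 4
r = 10: 21, 25, 29, 30 → 4
r = 22: 25, 29, 30 → 3
r = 31: none → 0
Cross-inversions: 4 + 4 + 3 + 0 = 11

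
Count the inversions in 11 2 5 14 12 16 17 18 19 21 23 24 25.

Element-by-element contributions:
11 → 2, 5 → 2
2 → none → 0
5 → none → 0
14 → 12 → 1
12 → none → 0
16 → none → 0
17 → none → 0
18 → none → 0
19 → none → 0
21 → none → 0
23 → none → 0
24 → none → 0
25 → none → 0
Sum: 2 + 0 + 0 + 1 + 0 + 0 + 0 + 0 + 0 + 0 + 0 + 0 + 0 = 3

3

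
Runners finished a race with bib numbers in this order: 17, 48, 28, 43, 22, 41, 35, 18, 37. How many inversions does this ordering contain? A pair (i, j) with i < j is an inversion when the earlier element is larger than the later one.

Sweep left to right; for each value list the smaller values that follow it:
17 → none → 0
48 → 28, 43, 22, 41, 35, 18, 37 → 7
28 → 22, 18 → 2
43 → 22, 41, 35, 18, 37 → 5
22 → 18 → 1
41 → 35, 18, 37 → 3
35 → 18 → 1
18 → none → 0
37 → none → 0
Sum: 0 + 7 + 2 + 5 + 1 + 3 + 1 + 0 + 0 = 19

19 out-of-order pairs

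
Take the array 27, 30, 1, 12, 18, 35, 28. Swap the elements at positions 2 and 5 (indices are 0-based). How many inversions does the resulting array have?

13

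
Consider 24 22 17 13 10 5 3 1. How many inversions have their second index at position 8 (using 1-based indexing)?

The element at index 8 is 1.
Elements before it: 24, 22, 17, 13, 10, 5, 3
Those larger than 1: 24, 22, 17, 13, 10, 5, 3

7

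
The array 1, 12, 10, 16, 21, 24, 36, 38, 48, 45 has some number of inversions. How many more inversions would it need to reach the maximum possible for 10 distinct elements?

43

Maximum inversions for 10 distinct elements is C(10, 2) = 10·9/2 = 45.
Current inversions — for each element, count later smaller elements:
1: 0
12: 1
10: 0
16: 0
21: 0
24: 0
36: 0
38: 0
48: 1
45: 0
Current total: 0 + 1 + 0 + 0 + 0 + 0 + 0 + 0 + 1 + 0 = 2
Shortfall: 45 − 2 = 43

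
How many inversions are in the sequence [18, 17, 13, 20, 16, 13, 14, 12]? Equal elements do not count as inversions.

Element-by-element contributions:
18 → 17, 13, 16, 13, 14, 12 → 6
17 → 13, 16, 13, 14, 12 → 5
13 → 12 → 1
20 → 16, 13, 14, 12 → 4
16 → 13, 14, 12 → 3
13 → 12 → 1
14 → 12 → 1
12 → none → 0
Sum: 6 + 5 + 1 + 4 + 3 + 1 + 1 + 0 = 21

21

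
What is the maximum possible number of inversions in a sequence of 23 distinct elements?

The maximum occurs when the array is in strictly decreasing order: every one of the C(23, 2) pairs is inverted.
C(23, 2) = 23·22/2 = 253

253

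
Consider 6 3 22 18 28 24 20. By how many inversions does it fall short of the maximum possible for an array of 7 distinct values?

15 inversions short

Maximum inversions for 7 distinct elements is C(7, 2) = 7·6/2 = 21.
Current inversions — for each element, count later smaller elements:
6: 1
3: 0
22: 2
18: 0
28: 2
24: 1
20: 0
Current total: 1 + 0 + 2 + 0 + 2 + 1 + 0 = 6
Shortfall: 21 − 6 = 15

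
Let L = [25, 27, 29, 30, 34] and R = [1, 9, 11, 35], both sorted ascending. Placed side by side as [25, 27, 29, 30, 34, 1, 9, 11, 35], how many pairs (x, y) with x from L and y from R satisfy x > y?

15

Take each right-half value and tally the left-half values above it:
r = 1: 25, 27, 29, 30, 34 → 5
r = 9: 25, 27, 29, 30, 34 → 5
r = 11: 25, 27, 29, 30, 34 → 5
r = 35: none → 0
Cross-inversions: 5 + 5 + 5 + 0 = 15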